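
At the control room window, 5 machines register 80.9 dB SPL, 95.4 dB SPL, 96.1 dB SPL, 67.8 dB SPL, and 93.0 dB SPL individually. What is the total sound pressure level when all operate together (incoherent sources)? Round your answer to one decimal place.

Incoherent sources combine by intensity addition: L_total = 10·log₁₀(Σ 10^(L_i/10)).
Σ 10^(L/10) = 10^(80.9/10) + 10^(95.4/10) + 10^(96.1/10) + 10^(67.8/10) + 10^(93.0/10) = 9.665e+09.
L_total = 10·log₁₀(9.665e+09) = 99.85 dB SPL.

99.9 dB SPL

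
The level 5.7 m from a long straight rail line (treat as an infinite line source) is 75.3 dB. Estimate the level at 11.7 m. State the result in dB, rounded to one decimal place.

Line-source attenuation: ΔL = 10·log₁₀(r₂/r₁) = 10·log₁₀(11.7/5.7) = 3.123 dB.
L₂ = 75.3 − 10·log₁₀(11.7/5.7) = 75.3 − 3.123 = 72.18 dB.

72.2 dB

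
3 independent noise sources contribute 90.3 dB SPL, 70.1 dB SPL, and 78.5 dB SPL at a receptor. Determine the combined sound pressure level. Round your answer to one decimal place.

90.6 dB SPL

Incoherent sources combine by intensity addition: L_total = 10·log₁₀(Σ 10^(L_i/10)).
Σ 10^(L/10) = 10^(90.3/10) + 10^(70.1/10) + 10^(78.5/10) = 1.153e+09.
L_total = 10·log₁₀(1.153e+09) = 90.62 dB SPL.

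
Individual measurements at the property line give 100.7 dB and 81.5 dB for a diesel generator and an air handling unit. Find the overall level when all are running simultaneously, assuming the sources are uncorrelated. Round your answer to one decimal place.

100.8 dB

Incoherent sources combine by intensity addition: L_total = 10·log₁₀(Σ 10^(L_i/10)).
Σ 10^(L/10) = 10^(100.7/10) + 10^(81.5/10) = 1.189e+10.
L_total = 10·log₁₀(1.189e+10) = 100.75 dB.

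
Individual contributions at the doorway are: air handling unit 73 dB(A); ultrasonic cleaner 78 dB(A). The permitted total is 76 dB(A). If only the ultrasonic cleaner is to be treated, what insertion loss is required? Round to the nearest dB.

Everything except the ultrasonic cleaner sums to 10^(73/10) = 1.995e+07 in linear terms, 73.00 dB(A).
The limit corresponds to 10^(76/10) = 3.981e+07; subtracting the fixed part leaves 1.986e+07 for the ultrasonic cleaner, i.e. 72.98 dB(A).
Required insertion loss = 78 − 72.98 = 5.02 dB.

5 dB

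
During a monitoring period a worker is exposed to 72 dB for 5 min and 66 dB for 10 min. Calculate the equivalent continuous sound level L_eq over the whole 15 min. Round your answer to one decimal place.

L_eq = 10·log₁₀[(1/T)·Σ tᵢ·10^(Lᵢ/10)] with T = 15 min.
Σ tᵢ·10^(Lᵢ/10) = 5·10^(72/10) + 10·10^(66/10) = 1.191e+08.
L_eq = 10·log₁₀(1.191e+08/15) = 69.00 dB.

69.0 dB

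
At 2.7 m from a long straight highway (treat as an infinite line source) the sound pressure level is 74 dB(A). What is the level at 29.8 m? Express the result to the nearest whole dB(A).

For a line source, L₂ = L₁ − 10·log₁₀(r₂/r₁).
L₂ = 74 − 10·log₁₀(29.8/2.7) = 74 − 10.429 = 63.57 dB(A).

64 dB(A)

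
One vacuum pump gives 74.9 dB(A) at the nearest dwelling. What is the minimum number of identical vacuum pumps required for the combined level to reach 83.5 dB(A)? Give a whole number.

Need L₁ + 10·log₁₀ N ≥ 83.5, i.e. log₁₀ N ≥ 0.86.
N ≥ 10^(8.6/10) = 7.244, so N = 8.

8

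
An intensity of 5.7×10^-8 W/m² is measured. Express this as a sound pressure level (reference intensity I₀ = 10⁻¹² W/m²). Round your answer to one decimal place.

47.6 dB

Dividing by I₀ shifts the exponent by 12: I/I₀ = 5.7×10^4.
L = 10·(0.7559 + 4) = 47.56 dB.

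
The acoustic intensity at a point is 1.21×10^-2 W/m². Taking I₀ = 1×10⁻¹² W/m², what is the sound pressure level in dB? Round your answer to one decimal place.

I/I₀ = 1.21×10^-2/10⁻¹² = 1.21×10^10, and L = 10·log₁₀(I/I₀).
L = 10·(0.0828 + 10) = 100.83 dB.

100.8 dB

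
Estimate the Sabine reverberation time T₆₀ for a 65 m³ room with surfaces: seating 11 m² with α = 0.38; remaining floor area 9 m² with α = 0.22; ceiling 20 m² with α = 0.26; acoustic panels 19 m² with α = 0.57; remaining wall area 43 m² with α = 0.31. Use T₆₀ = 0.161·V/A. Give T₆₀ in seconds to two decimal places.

0.29 s

Total absorption A = 11·0.38 + 9·0.22 + 20·0.26 + 19·0.57 + 43·0.31 = 35.52 m² sabins.
T₆₀ = 0.161·V/A = 0.161·65/35.52 = 0.295 s.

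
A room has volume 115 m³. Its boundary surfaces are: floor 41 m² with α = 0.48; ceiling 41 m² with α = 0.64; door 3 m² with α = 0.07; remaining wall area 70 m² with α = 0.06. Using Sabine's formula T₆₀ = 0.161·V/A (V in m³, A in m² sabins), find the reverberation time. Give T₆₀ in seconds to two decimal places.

Summing Sᵢαᵢ: 41·0.48 + 41·0.64 + 3·0.07 + 70·0.06 = 50.33 m².
T₆₀ = 0.161·V/A = 0.161·115/50.33 = 0.368 s.

0.37 s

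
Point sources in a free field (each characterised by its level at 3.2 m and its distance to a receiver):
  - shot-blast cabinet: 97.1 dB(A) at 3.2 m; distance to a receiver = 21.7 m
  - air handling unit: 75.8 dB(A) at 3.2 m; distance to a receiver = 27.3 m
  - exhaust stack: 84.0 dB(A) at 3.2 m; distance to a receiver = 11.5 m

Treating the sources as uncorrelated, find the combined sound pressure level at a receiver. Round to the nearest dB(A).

First find each source's level at the receiver (point-source: −20·log₁₀(r/r_ref)), then combine on an intensity basis.
shot-blast cabinet: 97.1 − 20·log₁₀(21.7/3.2) = 97.1 − 16.63 = 80.47 dB(A).
air handling unit: 75.8 − 20·log₁₀(27.3/3.2) = 75.8 − 18.62 = 57.18 dB(A).
exhaust stack: 84.0 − 20·log₁₀(11.5/3.2) = 84.0 − 11.11 = 72.89 dB(A).
Σ 10^(L/10) = 1.315e+08 → L_total = 10·log₁₀(1.315e+08) = 81.19 dB(A).

81 dB(A)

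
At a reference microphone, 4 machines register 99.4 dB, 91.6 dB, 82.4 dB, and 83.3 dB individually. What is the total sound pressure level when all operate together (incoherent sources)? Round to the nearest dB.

100 dB

For uncorrelated sources the intensities add, so convert each level to linear form, sum, and take 10·log₁₀ of the total.
Σ 10^(L/10) = 10^(99.4/10) + 10^(91.6/10) + 10^(82.4/10) + 10^(83.3/10) = 1.054e+10.
L_total = 10·log₁₀(1.054e+10) = 100.23 dB.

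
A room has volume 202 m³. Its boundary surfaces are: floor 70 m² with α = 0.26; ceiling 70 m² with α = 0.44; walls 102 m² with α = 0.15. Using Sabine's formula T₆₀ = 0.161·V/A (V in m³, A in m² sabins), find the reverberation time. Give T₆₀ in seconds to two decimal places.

A = Σ Sᵢαᵢ = 70·0.26 + 70·0.44 + 102·0.15 = 64.30 m².
T₆₀ = 0.161 × 202 / 64.30 = 0.506 s.

0.51 s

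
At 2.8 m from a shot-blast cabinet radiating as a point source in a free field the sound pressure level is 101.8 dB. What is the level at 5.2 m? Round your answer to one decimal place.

96.4 dB

Point-source attenuation: ΔL = 20·log₁₀(r₂/r₁) = 20·log₁₀(5.2/2.8) = 5.377 dB.
L₂ = 101.8 − 20·log₁₀(5.2/2.8) = 101.8 − 5.377 = 96.42 dB.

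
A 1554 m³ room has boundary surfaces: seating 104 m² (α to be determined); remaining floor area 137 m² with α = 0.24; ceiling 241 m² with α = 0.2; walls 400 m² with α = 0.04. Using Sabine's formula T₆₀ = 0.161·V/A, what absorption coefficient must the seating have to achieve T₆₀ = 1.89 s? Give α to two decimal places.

From T₆₀ = 0.161·V/A, the target T₆₀ = 1.89 s needs A = 0.161·1554/1.89 = 132.38 m².
Absorption from the other surfaces = 137·0.24 + 241·0.2 + 400·0.04 = 97.08 m², so the seating must supply 35.30 m² over 104 m².
α = 35.30/104 = 0.339.

0.34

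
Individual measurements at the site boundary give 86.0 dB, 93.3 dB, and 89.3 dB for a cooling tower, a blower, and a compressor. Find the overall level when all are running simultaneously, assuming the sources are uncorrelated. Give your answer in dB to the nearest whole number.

95 dB

Incoherent sources combine by intensity addition: L_total = 10·log₁₀(Σ 10^(L_i/10)).
Σ 10^(L/10) = 10^(86.0/10) + 10^(93.3/10) + 10^(89.3/10) = 3.387e+09.
L_total = 10·log₁₀(3.387e+09) = 95.30 dB.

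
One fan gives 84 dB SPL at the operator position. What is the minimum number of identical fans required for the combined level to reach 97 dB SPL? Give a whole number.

The shortfall is 97 − 84 = 13.0 dB, and N units add 10·log₁₀ N, so need 10·log₁₀ N ≥ 13.0.
N ≥ 10^(13.0/10) = 19.953, so N = 20.

20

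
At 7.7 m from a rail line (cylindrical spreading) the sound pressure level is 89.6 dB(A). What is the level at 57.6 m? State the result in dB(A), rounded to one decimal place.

For a line source, L₂ = L₁ − 10·log₁₀(r₂/r₁).
L₂ = 89.6 − 10·log₁₀(57.6/7.7) = 89.6 − 8.739 = 80.86 dB(A).

80.9 dB(A)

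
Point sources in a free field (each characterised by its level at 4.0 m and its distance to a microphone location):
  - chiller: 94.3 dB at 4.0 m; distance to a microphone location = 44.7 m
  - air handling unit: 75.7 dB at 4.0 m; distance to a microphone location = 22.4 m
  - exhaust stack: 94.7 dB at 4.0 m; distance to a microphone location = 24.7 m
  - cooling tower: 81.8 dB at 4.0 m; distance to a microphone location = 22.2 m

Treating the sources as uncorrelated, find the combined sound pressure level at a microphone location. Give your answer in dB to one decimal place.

Propagate each source to the receiver with L = L_ref − 20·log₁₀(r/r_ref), then add intensities.
chiller: 94.3 − 20·log₁₀(44.7/4.0) = 94.3 − 20.96 = 73.34 dB.
air handling unit: 75.7 − 20·log₁₀(22.4/4.0) = 75.7 − 14.96 = 60.74 dB.
exhaust stack: 94.7 − 20·log₁₀(24.7/4.0) = 94.7 − 15.81 = 78.89 dB.
cooling tower: 81.8 − 20·log₁₀(22.2/4.0) = 81.8 − 14.89 = 66.91 dB.
Σ 10^(L/10) = 1.050e+08 → L_total = 10·log₁₀(1.050e+08) = 80.21 dB.

80.2 dB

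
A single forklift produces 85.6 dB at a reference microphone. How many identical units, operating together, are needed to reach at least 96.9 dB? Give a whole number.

14

N identical sources give L₁ + 10·log₁₀ N, so require 10·log₁₀ N ≥ 96.9 − 85.6 = 11.3 dB.
N ≥ 10^(11.3/10) = 13.490, so N = 14.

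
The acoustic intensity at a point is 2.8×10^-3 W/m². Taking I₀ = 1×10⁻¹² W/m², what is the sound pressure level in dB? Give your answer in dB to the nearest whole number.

94 dB

L = 10·log₁₀(I/I₀) = 10·log₁₀(2.8×10^-3/10⁻¹²) = 10·log₁₀(2.8×10^9).
L = 10·(0.4472 + 9) = 94.47 dB.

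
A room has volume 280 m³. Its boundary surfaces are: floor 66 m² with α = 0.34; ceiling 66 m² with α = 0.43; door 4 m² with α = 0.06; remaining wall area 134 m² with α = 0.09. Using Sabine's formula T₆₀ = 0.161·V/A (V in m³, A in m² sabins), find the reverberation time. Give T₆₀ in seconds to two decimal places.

Summing Sᵢαᵢ: 66·0.34 + 66·0.43 + 4·0.06 + 134·0.09 = 63.12 m².
T₆₀ = 0.161·V/A = 0.161·280/63.12 = 0.714 s.

0.71 s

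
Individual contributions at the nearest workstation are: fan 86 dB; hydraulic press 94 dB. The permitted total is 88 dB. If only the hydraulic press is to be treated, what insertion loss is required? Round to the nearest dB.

10 dB

The untreated sources together contribute 10^(86/10) = 3.981e+08, i.e. 86.00 dB.
To meet 88 dB overall, the treated hydraulic press may contribute at most 10^(88/10) − 3.981e+08 = 2.329e+08, i.e. 83.67 dB.
So the hydraulic press must be reduced from 94 to 83.67 dB: IL = 10.33 dB.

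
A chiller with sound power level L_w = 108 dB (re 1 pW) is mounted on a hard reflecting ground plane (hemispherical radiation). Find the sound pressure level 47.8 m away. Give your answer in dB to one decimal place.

66.4 dB

Free-field hemispherical radiation: L_p = L_w − 10·log₁₀(2π·r²), r = 47.8 m.
2π·r² = 1.436e+04 m², 10·log₁₀ of that is 41.570 dB.
L_p = 108 − 41.570 = 66.43 dB.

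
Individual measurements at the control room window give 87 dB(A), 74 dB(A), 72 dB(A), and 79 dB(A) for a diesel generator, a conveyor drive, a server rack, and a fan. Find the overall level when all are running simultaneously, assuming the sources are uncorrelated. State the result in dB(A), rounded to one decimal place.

For uncorrelated sources the intensities add, so convert each level to linear form, sum, and take 10·log₁₀ of the total.
Σ 10^(L/10) = 10^(87/10) + 10^(74/10) + 10^(72/10) + 10^(79/10) = 6.216e+08.
L_total = 10·log₁₀(6.216e+08) = 87.94 dB(A).

87.9 dB(A)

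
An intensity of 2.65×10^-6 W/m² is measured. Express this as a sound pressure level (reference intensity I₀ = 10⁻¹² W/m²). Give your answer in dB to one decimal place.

64.2 dB

Dividing by I₀ shifts the exponent by 12: I/I₀ = 2.65×10^6.
L = 10·(0.4232 + 6) = 64.23 dB.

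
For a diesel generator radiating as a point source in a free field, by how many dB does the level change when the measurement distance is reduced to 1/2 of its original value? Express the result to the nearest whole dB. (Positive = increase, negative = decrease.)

+6 dB

A point source loses 6 dB per doubling of distance; generally ΔL = −20·log₁₀(r₂/r₁).
ΔL = −20·log₁₀(0.5) = +6.02 dB.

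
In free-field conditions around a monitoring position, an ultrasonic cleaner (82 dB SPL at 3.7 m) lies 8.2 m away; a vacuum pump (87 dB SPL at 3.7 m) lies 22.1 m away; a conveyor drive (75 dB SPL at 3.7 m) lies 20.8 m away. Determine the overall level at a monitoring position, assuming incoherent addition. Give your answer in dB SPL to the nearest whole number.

First find each source's level at the receiver (point-source: −20·log₁₀(r/r_ref)), then combine on an intensity basis.
ultrasonic cleaner: 82 − 20·log₁₀(8.2/3.7) = 82 − 6.91 = 75.09 dB SPL.
vacuum pump: 87 − 20·log₁₀(22.1/3.7) = 87 − 15.52 = 71.48 dB SPL.
conveyor drive: 75 − 20·log₁₀(20.8/3.7) = 75 − 15.00 = 60.00 dB SPL.
Σ 10^(L/10) = 4.732e+07 → L_total = 10·log₁₀(4.732e+07) = 76.75 dB SPL.

77 dB SPL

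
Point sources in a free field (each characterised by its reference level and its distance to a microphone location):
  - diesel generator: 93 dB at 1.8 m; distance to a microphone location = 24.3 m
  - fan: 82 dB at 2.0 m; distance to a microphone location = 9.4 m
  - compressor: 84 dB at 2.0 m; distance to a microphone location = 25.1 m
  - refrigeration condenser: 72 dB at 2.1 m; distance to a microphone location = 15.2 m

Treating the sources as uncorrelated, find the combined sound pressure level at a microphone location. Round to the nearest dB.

73 dB

First find each source's level at the receiver (point-source: −20·log₁₀(r/r_ref)), then combine on an intensity basis.
diesel generator: 93 − 20·log₁₀(24.3/1.8) = 93 − 22.61 = 70.39 dB.
fan: 82 − 20·log₁₀(9.4/2.0) = 82 − 13.44 = 68.56 dB.
compressor: 84 − 20·log₁₀(25.1/2.0) = 84 − 21.97 = 62.03 dB.
refrigeration condenser: 72 − 20·log₁₀(15.2/2.1) = 72 − 17.19 = 54.81 dB.
Σ 10^(L/10) = 2.002e+07 → L_total = 10·log₁₀(2.002e+07) = 73.01 dB.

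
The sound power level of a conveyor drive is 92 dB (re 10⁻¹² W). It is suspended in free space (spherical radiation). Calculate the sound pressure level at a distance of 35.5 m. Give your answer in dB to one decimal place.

50.0 dB

Free-field spherical radiation: L_p = L_w − 10·log₁₀(4π·r²), r = 35.5 m.
4π·r² = 1.584e+04 m², 10·log₁₀ of that is 41.997 dB.
L_p = 92 − 41.997 = 50.00 dB.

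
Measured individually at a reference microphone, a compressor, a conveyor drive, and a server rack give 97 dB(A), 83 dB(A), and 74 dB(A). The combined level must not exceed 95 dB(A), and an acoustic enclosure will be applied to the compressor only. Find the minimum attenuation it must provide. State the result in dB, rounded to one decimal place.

Everything except the compressor sums to 10^(83/10) + 10^(74/10) = 2.246e+08 in linear terms, 83.51 dB(A).
To meet 95 dB(A) overall, the treated compressor may contribute at most 10^(95/10) − 2.246e+08 = 2.938e+09, i.e. 94.68 dB(A).
So the compressor must be reduced from 97 to 94.68 dB(A): IL = 2.32 dB.

2.3 dB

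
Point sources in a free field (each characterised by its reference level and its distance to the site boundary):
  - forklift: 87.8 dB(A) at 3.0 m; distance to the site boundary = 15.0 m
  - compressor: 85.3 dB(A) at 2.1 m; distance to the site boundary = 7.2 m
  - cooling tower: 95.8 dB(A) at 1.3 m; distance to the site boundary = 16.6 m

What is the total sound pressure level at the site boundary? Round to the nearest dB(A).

Propagate each source to the receiver with L = L_ref − 20·log₁₀(r/r_ref), then add intensities.
forklift: 87.8 − 20·log₁₀(15.0/3.0) = 87.8 − 13.98 = 73.82 dB(A).
compressor: 85.3 − 20·log₁₀(7.2/2.1) = 85.3 − 10.70 = 74.60 dB(A).
cooling tower: 95.8 − 20·log₁₀(16.6/1.3) = 95.8 − 22.12 = 73.68 dB(A).
Σ 10^(L/10) = 7.624e+07 → L_total = 10·log₁₀(7.624e+07) = 78.82 dB(A).

79 dB(A)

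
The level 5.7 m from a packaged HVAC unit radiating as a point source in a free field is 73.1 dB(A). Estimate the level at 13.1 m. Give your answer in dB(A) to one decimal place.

Spherical spreading from a point source gives a 20·log₁₀(r₂/r₁) drop.
L₂ = 73.1 − 20·log₁₀(13.1/5.7) = 73.1 − 7.228 = 65.87 dB(A).

65.9 dB(A)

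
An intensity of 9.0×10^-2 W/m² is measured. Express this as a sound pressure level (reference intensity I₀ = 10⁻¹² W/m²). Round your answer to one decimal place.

109.5 dB

I/I₀ = 9.0×10^-2/10⁻¹² = 9.0×10^10, and L = 10·log₁₀(I/I₀).
L = 10·(0.9542 + 10) = 109.54 dB.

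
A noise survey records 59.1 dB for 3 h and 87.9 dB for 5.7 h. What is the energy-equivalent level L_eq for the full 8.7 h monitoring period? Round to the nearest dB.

The energy average is taken in the linear domain: L_eq = 10·log₁₀[(Σ tᵢ·10^(Lᵢ/10))/T], T = 8.7 h.
Σ tᵢ·10^(Lᵢ/10) = 3·10^(59.1/10) + 5.7·10^(87.9/10) = 3.517e+09.
L_eq = 10·log₁₀(3.517e+09/8.7) = 86.07 dB.

86 dB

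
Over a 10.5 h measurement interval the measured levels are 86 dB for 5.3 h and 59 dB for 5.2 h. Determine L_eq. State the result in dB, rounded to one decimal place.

83.0 dB

L_eq = 10·log₁₀[(1/T)·Σ tᵢ·10^(Lᵢ/10)] with T = 10.5 h.
Σ tᵢ·10^(Lᵢ/10) = 5.3·10^(86/10) + 5.2·10^(59/10) = 2.114e+09.
L_eq = 10·log₁₀(2.114e+09/10.5) = 83.04 dB.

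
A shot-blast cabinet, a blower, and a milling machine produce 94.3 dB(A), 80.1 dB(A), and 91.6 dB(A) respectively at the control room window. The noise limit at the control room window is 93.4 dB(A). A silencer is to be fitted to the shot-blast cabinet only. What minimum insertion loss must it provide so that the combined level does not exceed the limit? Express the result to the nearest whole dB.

The untreated sources together contribute 10^(80.1/10) + 10^(91.6/10) = 1.548e+09, i.e. 91.90 dB(A).
To meet 93.4 dB(A) overall, the treated shot-blast cabinet may contribute at most 10^(93.4/10) − 1.548e+09 = 6.400e+08, i.e. 88.06 dB(A).
Required insertion loss = 94.3 − 88.06 = 6.24 dB.

6 dB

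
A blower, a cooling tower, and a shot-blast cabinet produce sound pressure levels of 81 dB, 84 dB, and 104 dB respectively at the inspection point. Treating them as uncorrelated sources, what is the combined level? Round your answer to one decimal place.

For uncorrelated sources the intensities add, so convert each level to linear form, sum, and take 10·log₁₀ of the total.
Σ 10^(L/10) = 10^(81/10) + 10^(84/10) + 10^(104/10) = 2.550e+10.
L_total = 10·log₁₀(2.550e+10) = 104.06 dB.

104.1 dB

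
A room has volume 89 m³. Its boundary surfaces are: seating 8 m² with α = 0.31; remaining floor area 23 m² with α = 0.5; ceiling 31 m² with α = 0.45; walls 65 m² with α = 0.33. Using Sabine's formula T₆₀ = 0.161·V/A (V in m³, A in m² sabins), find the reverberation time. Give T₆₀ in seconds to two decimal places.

Total absorption A = 8·0.31 + 23·0.5 + 31·0.45 + 65·0.33 = 49.38 m² sabins.
T₆₀ = 0.161 × 89 / 49.38 = 0.290 s.

0.29 s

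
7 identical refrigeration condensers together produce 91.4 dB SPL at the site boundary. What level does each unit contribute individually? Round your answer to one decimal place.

82.9 dB SPL

7 equal contributions raise the level by 10·log₁₀ 7 = 8.451 dB, so each unit alone gives 91.4 − 8.451.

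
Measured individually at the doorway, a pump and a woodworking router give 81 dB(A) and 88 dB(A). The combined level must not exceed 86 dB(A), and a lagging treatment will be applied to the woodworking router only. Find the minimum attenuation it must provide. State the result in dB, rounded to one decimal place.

3.7 dB

The untreated sources together contribute 10^(81/10) = 1.259e+08, i.e. 81.00 dB(A).
To meet 86 dB(A) overall, the treated woodworking router may contribute at most 10^(86/10) − 1.259e+08 = 2.722e+08, i.e. 84.35 dB(A).
Required insertion loss = 88 − 84.35 = 3.65 dB.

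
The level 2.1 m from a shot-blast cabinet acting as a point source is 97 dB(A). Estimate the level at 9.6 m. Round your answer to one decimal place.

83.8 dB(A)

Point-source attenuation: ΔL = 20·log₁₀(r₂/r₁) = 20·log₁₀(9.6/2.1) = 13.201 dB.
L₂ = 97 − 20·log₁₀(9.6/2.1) = 97 − 13.201 = 83.80 dB(A).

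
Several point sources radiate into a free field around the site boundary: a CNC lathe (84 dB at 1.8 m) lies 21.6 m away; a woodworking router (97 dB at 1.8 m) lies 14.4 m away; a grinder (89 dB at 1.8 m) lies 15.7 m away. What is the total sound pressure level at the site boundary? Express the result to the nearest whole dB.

80 dB

Propagate each source to the receiver with L = L_ref − 20·log₁₀(r/r_ref), then add intensities.
CNC lathe: 84 − 20·log₁₀(21.6/1.8) = 84 − 21.58 = 62.42 dB.
woodworking router: 97 − 20·log₁₀(14.4/1.8) = 97 − 18.06 = 78.94 dB.
grinder: 89 − 20·log₁₀(15.7/1.8) = 89 − 18.81 = 70.19 dB.
Σ 10^(L/10) = 9.050e+07 → L_total = 10·log₁₀(9.050e+07) = 79.57 dB.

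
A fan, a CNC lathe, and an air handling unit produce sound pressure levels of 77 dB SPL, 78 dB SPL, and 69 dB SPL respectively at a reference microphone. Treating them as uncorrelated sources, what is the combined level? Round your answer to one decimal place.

Incoherent sources combine by intensity addition: L_total = 10·log₁₀(Σ 10^(L_i/10)).
Σ 10^(L/10) = 10^(77/10) + 10^(78/10) + 10^(69/10) = 1.212e+08.
L_total = 10·log₁₀(1.212e+08) = 80.83 dB SPL.

80.8 dB SPL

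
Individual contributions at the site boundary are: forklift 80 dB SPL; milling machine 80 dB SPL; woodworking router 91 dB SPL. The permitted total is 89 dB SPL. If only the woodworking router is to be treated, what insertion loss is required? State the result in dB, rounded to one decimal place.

3.3 dB

Everything except the woodworking router sums to 10^(80/10) + 10^(80/10) = 2.000e+08 in linear terms, 83.01 dB SPL.
The limit corresponds to 10^(89/10) = 7.943e+08; subtracting the fixed part leaves 5.943e+08 for the woodworking router, i.e. 87.74 dB SPL.
So the woodworking router must be reduced from 91 to 87.74 dB SPL: IL = 3.26 dB.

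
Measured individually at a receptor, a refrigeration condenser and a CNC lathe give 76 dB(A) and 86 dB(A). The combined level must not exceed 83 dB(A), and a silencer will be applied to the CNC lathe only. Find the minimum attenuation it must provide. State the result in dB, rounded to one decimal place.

Everything except the CNC lathe sums to 10^(76/10) = 3.981e+07 in linear terms, 76.00 dB(A).
The limit corresponds to 10^(83/10) = 1.995e+08; subtracting the fixed part leaves 1.597e+08 for the CNC lathe, i.e. 82.03 dB(A).
So the CNC lathe must be reduced from 86 to 82.03 dB(A): IL = 3.97 dB.

4.0 dB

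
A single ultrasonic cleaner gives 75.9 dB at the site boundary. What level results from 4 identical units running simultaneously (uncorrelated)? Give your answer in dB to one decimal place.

81.9 dB

L_total = L₁ + 10·log₁₀ N for N identical incoherent sources.
L_total = 75.9 + 10·log₁₀(4) = 75.9 + 6.021 = 81.92 dB.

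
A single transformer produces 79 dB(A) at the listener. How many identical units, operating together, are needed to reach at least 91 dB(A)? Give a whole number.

16

The shortfall is 91 − 79 = 12.0 dB, and N units add 10·log₁₀ N, so need 10·log₁₀ N ≥ 12.0.
N ≥ 10^(12.0/10) = 15.849, so N = 16.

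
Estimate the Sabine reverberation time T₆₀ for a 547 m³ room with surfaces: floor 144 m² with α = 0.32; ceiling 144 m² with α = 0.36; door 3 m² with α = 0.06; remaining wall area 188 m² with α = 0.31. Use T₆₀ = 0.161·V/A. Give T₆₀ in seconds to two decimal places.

0.56 s

Summing Sᵢαᵢ: 144·0.32 + 144·0.36 + 3·0.06 + 188·0.31 = 156.38 m².
T₆₀ = 0.161·V/A = 0.161·547/156.38 = 0.563 s.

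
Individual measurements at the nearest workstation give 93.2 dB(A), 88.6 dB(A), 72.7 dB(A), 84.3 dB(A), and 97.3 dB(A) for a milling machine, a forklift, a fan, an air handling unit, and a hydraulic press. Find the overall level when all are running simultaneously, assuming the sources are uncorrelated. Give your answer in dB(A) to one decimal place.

Incoherent sources combine by intensity addition: L_total = 10·log₁₀(Σ 10^(L_i/10)).
Σ 10^(L/10) = 10^(93.2/10) + 10^(88.6/10) + 10^(72.7/10) + 10^(84.3/10) + 10^(97.3/10) = 8.472e+09.
L_total = 10·log₁₀(8.472e+09) = 99.28 dB(A).

99.3 dB(A)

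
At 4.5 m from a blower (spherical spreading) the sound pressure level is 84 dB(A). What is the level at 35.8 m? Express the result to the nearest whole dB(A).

Point-source attenuation: ΔL = 20·log₁₀(r₂/r₁) = 20·log₁₀(35.8/4.5) = 18.013 dB.
L₂ = 84 − 20·log₁₀(35.8/4.5) = 84 − 18.013 = 65.99 dB(A).

66 dB(A)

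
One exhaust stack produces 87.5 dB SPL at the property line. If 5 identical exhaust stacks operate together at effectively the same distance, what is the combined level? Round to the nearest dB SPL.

94 dB SPL

L_total = L₁ + 10·log₁₀ N for N identical incoherent sources.
L_total = 87.5 + 10·log₁₀(5) = 87.5 + 6.990 = 94.49 dB SPL.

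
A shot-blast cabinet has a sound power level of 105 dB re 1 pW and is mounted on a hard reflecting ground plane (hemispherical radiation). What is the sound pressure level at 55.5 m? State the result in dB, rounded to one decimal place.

Free-field hemispherical radiation: L_p = L_w − 10·log₁₀(2π·r²), r = 55.5 m.
2π·r² = 1.935e+04 m², 10·log₁₀ of that is 42.868 dB.
L_p = 105 − 42.868 = 62.13 dB.

62.1 dB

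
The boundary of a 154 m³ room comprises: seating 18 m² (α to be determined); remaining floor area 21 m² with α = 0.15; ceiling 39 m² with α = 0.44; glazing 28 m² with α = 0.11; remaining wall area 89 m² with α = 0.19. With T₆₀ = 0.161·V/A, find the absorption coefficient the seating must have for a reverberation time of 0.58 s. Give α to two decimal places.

From T₆₀ = 0.161·V/A, the target T₆₀ = 0.58 s needs A = 0.161·154/0.58 = 42.75 m².
Absorption from the other surfaces = 21·0.15 + 39·0.44 + 28·0.11 + 89·0.19 = 40.30 m², so the seating must supply 2.45 m² over 18 m².
α = 2.45/18 = 0.136.

0.14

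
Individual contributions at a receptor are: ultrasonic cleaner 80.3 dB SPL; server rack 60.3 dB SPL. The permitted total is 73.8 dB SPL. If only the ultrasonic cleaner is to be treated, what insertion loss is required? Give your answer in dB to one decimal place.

The untreated sources together contribute 10^(60.3/10) = 1.072e+06, i.e. 60.30 dB SPL.
To meet 73.8 dB SPL overall, the treated ultrasonic cleaner may contribute at most 10^(73.8/10) − 1.072e+06 = 2.292e+07, i.e. 73.60 dB SPL.
So the ultrasonic cleaner must be reduced from 80.3 to 73.60 dB SPL: IL = 6.70 dB.

6.7 dB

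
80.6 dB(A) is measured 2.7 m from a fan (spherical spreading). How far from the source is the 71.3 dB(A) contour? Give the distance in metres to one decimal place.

The 9.3 dB drop corresponds to a distance ratio of 10^(9.3/20) for a point source.
r₂ = 2.7·10^((80.6−71.3)/20) = 2.7·10^(9.3/20) = 7.88 m.

7.9 m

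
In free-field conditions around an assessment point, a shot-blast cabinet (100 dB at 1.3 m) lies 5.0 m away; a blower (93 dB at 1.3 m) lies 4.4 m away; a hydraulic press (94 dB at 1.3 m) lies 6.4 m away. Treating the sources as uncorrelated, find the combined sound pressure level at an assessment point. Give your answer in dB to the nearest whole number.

90 dB

Propagate each source to the receiver with L = L_ref − 20·log₁₀(r/r_ref), then add intensities.
shot-blast cabinet: 100 − 20·log₁₀(5.0/1.3) = 100 − 11.70 = 88.30 dB.
blower: 93 − 20·log₁₀(4.4/1.3) = 93 − 10.59 = 82.41 dB.
hydraulic press: 94 − 20·log₁₀(6.4/1.3) = 94 − 13.84 = 80.16 dB.
Σ 10^(L/10) = 9.538e+08 → L_total = 10·log₁₀(9.538e+08) = 89.79 dB.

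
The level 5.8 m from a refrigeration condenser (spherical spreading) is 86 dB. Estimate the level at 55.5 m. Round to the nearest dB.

Point-source attenuation: ΔL = 20·log₁₀(r₂/r₁) = 20·log₁₀(55.5/5.8) = 19.617 dB.
L₂ = 86 − 20·log₁₀(55.5/5.8) = 86 − 19.617 = 66.38 dB.

66 dB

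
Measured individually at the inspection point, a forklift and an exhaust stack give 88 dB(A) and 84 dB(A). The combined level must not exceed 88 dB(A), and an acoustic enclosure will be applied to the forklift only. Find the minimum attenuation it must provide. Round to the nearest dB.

The untreated sources together contribute 10^(84/10) = 2.512e+08, i.e. 84.00 dB(A).
To meet 88 dB(A) overall, the treated forklift may contribute at most 10^(88/10) − 2.512e+08 = 3.798e+08, i.e. 85.80 dB(A).
So the forklift must be reduced from 88 to 85.80 dB(A): IL = 2.20 dB.

2 dB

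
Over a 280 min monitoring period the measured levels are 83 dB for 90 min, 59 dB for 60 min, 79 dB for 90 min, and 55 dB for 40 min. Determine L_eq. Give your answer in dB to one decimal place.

Weight each interval's intensity by its duration and average over T = 280 min:
Σ tᵢ·10^(Lᵢ/10) = 90·10^(83/10) + 60·10^(59/10) + 90·10^(79/10) + 40·10^(55/10) = 2.517e+10.
L_eq = 10·log₁₀(2.517e+10/280) = 79.54 dB.

79.5 dB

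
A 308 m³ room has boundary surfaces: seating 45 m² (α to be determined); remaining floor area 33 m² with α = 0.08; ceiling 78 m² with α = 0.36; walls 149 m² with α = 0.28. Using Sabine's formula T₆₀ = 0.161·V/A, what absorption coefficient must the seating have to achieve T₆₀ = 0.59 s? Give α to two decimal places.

Required total absorption A = 0.161·308/0.59 = 84.05 m².
Absorption from the other surfaces = 33·0.08 + 78·0.36 + 149·0.28 = 72.44 m², so the seating must supply 11.61 m² over 45 m².
α = 11.61/45 = 0.258.

0.26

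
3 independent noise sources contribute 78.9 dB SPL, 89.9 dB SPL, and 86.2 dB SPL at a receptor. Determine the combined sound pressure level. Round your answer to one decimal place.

91.7 dB SPL

For uncorrelated sources the intensities add, so convert each level to linear form, sum, and take 10·log₁₀ of the total.
Σ 10^(L/10) = 10^(78.9/10) + 10^(89.9/10) + 10^(86.2/10) = 1.472e+09.
L_total = 10·log₁₀(1.472e+09) = 91.68 dB SPL.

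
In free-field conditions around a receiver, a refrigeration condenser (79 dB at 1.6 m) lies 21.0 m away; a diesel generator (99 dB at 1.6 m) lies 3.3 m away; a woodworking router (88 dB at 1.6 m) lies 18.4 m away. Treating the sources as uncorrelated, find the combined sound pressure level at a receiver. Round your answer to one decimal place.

Apply inverse-square spreading to bring every level to the receiver, then sum 10^(L/10).
refrigeration condenser: 79 − 20·log₁₀(21.0/1.6) = 79 − 22.36 = 56.64 dB.
diesel generator: 99 − 20·log₁₀(3.3/1.6) = 99 − 6.29 = 92.71 dB.
woodworking router: 88 − 20·log₁₀(18.4/1.6) = 88 − 21.21 = 66.79 dB.
Σ 10^(L/10) = 1.873e+09 → L_total = 10·log₁₀(1.873e+09) = 92.72 dB.

92.7 dB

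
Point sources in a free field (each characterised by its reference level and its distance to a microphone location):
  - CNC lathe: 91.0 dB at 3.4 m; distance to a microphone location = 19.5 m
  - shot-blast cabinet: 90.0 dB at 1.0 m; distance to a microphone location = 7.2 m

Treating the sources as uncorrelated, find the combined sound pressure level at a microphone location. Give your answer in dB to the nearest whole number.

First find each source's level at the receiver (point-source: −20·log₁₀(r/r_ref)), then combine on an intensity basis.
CNC lathe: 91.0 − 20·log₁₀(19.5/3.4) = 91.0 − 15.17 = 75.83 dB.
shot-blast cabinet: 90.0 − 20·log₁₀(7.2/1.0) = 90.0 − 17.15 = 72.85 dB.
Σ 10^(L/10) = 5.756e+07 → L_total = 10·log₁₀(5.756e+07) = 77.60 dB.

78 dB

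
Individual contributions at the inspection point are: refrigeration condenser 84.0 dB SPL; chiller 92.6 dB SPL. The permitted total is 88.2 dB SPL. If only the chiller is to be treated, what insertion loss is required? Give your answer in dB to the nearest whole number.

The untreated sources together contribute 10^(84.0/10) = 2.512e+08, i.e. 84.00 dB SPL.
The limit corresponds to 10^(88.2/10) = 6.607e+08; subtracting the fixed part leaves 4.095e+08 for the chiller, i.e. 86.12 dB SPL.
Required insertion loss = 92.6 − 86.12 = 6.48 dB.

6 dB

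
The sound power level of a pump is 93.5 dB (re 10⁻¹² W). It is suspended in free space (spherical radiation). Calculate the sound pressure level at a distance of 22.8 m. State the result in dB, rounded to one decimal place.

L_p = L_w − 10·log₁₀(4π·r²) with r = 22.8 m.
4π·r² = 6533 m², 10·log₁₀ of that is 38.151 dB.
L_p = 93.5 − 38.151 = 55.35 dB.

55.3 dB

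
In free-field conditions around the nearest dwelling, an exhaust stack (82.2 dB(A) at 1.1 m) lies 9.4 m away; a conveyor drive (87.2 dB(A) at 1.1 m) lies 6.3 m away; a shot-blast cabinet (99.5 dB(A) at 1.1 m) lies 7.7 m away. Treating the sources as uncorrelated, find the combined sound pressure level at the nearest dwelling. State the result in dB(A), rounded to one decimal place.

First find each source's level at the receiver (point-source: −20·log₁₀(r/r_ref)), then combine on an intensity basis.
exhaust stack: 82.2 − 20·log₁₀(9.4/1.1) = 82.2 − 18.63 = 63.57 dB(A).
conveyor drive: 87.2 − 20·log₁₀(6.3/1.1) = 87.2 − 15.16 = 72.04 dB(A).
shot-blast cabinet: 99.5 − 20·log₁₀(7.7/1.1) = 99.5 − 16.90 = 82.60 dB(A).
Σ 10^(L/10) = 2.002e+08 → L_total = 10·log₁₀(2.002e+08) = 83.01 dB(A).

83.0 dB(A)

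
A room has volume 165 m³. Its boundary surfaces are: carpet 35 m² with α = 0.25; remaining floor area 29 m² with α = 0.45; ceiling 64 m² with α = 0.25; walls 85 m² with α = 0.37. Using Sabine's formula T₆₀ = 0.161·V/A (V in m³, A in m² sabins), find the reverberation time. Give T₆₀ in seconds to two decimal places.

0.38 s

Total absorption A = 35·0.25 + 29·0.45 + 64·0.25 + 85·0.37 = 69.25 m² sabins.
T₆₀ = 0.161·V/A = 0.161·165/69.25 = 0.384 s.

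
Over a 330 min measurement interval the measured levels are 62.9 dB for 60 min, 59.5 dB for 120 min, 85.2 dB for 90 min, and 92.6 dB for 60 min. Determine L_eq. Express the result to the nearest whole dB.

L_eq = 10·log₁₀[(1/T)·Σ tᵢ·10^(Lᵢ/10)] with T = 330 min.
Σ tᵢ·10^(Lᵢ/10) = 60·10^(62.9/10) + 120·10^(59.5/10) + 90·10^(85.2/10) + 60·10^(92.6/10) = 1.392e+11.
L_eq = 10·log₁₀(1.392e+11/330) = 86.25 dB.

86 dB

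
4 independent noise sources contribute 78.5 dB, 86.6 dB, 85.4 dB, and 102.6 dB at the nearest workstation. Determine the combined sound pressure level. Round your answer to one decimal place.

Incoherent sources combine by intensity addition: L_total = 10·log₁₀(Σ 10^(L_i/10)).
Σ 10^(L/10) = 10^(78.5/10) + 10^(86.6/10) + 10^(85.4/10) + 10^(102.6/10) = 1.907e+10.
L_total = 10·log₁₀(1.907e+10) = 102.80 dB.

102.8 dB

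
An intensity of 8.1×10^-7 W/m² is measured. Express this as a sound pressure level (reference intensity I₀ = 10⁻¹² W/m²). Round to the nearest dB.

Dividing by I₀ shifts the exponent by 12: I/I₀ = 8.1×10^5.
L = 10·(0.9085 + 5) = 59.08 dB.

59 dB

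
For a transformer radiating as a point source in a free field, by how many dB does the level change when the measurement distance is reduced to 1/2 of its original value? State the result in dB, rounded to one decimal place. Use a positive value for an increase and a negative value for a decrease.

+6.0 dB

Point-source spreading: ΔL = −20·log₁₀(r₂/r₁).
ΔL = −20·log₁₀(0.5) = +6.02 dB.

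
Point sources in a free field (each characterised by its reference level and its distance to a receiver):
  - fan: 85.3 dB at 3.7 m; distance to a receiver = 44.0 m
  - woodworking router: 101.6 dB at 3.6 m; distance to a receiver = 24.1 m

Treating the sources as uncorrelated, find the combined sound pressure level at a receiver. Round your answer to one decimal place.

85.1 dB

Propagate each source to the receiver with L = L_ref − 20·log₁₀(r/r_ref), then add intensities.
fan: 85.3 − 20·log₁₀(44.0/3.7) = 85.3 − 21.51 = 63.79 dB.
woodworking router: 101.6 − 20·log₁₀(24.1/3.6) = 101.6 − 16.51 = 85.09 dB.
Σ 10^(L/10) = 3.249e+08 → L_total = 10·log₁₀(3.249e+08) = 85.12 dB.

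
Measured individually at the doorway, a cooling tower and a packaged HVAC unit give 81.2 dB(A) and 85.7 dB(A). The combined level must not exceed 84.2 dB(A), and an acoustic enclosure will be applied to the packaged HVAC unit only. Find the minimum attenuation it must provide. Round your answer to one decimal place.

Everything except the packaged HVAC unit sums to 10^(81.2/10) = 1.318e+08 in linear terms, 81.20 dB(A).
The limit corresponds to 10^(84.2/10) = 2.630e+08; subtracting the fixed part leaves 1.312e+08 for the packaged HVAC unit, i.e. 81.18 dB(A).
Required insertion loss = 85.7 − 81.18 = 4.52 dB.

4.5 dB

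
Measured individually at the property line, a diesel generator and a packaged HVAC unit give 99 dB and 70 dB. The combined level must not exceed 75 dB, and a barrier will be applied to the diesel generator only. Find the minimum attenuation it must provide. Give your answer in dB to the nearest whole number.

Everything except the diesel generator sums to 10^(70/10) = 1.000e+07 in linear terms, 70.00 dB.
The limit corresponds to 10^(75/10) = 3.162e+07; subtracting the fixed part leaves 2.162e+07 for the diesel generator, i.e. 73.35 dB.
So the diesel generator must be reduced from 99 to 73.35 dB: IL = 25.65 dB.

26 dB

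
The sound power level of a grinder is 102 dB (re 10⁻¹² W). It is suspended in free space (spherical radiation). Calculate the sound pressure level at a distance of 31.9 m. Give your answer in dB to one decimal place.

60.9 dB

The power spreads over a sphere of area 4π·r², so L_p = L_w − 10·log₁₀(4π·r²).
4π·r² = 1.279e+04 m², 10·log₁₀ of that is 41.068 dB.
L_p = 102 − 41.068 = 60.93 dB.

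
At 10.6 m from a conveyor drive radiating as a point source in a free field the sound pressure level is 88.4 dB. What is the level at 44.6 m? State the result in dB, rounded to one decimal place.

75.9 dB

Spherical spreading from a point source gives a 20·log₁₀(r₂/r₁) drop.
L₂ = 88.4 − 20·log₁₀(44.6/10.6) = 88.4 − 12.481 = 75.92 dB.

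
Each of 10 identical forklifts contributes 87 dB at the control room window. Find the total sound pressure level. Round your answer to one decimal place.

97.0 dB

With 10 equal, uncorrelated contributions the intensity is 10× that of one unit, giving a rise of 10·log₁₀ 10.
L_total = 87 + 10·log₁₀(10) = 87 + 10.000 = 97.00 dB.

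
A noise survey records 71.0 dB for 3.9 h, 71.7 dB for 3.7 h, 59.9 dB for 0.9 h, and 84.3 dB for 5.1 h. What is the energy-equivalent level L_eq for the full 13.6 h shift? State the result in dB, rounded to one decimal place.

80.4 dB

The energy average is taken in the linear domain: L_eq = 10·log₁₀[(Σ tᵢ·10^(Lᵢ/10))/T], T = 13.6 h.
Σ tᵢ·10^(Lᵢ/10) = 3.9·10^(71.0/10) + 3.7·10^(71.7/10) + 0.9·10^(59.9/10) + 5.1·10^(84.3/10) = 1.477e+09.
L_eq = 10·log₁₀(1.477e+09/13.6) = 80.36 dB.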